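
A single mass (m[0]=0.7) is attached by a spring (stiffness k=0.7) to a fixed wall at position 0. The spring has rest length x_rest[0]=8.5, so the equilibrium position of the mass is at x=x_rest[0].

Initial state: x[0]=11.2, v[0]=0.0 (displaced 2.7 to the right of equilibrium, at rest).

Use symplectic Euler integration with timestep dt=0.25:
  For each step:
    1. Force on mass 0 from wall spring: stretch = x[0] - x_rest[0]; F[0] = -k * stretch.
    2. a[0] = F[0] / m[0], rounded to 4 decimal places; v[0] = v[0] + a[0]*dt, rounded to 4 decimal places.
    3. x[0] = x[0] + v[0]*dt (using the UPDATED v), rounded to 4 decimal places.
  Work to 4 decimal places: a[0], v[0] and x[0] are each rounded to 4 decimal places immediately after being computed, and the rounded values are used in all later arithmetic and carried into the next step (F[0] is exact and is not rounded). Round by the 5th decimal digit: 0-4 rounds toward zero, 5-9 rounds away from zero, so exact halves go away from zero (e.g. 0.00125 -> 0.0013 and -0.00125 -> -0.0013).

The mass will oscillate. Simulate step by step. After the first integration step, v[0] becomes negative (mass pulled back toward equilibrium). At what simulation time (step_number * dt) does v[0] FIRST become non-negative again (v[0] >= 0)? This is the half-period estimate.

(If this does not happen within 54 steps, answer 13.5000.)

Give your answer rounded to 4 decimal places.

Step 0: x=[11.2000] v=[0.0000]
Step 1: x=[11.0313] v=[-0.6750]
Step 2: x=[10.7044] v=[-1.3078]
Step 3: x=[10.2397] v=[-1.8589]
Step 4: x=[9.6663] v=[-2.2938]
Step 5: x=[9.0200] v=[-2.5854]
Step 6: x=[8.3412] v=[-2.7154]
Step 7: x=[7.6723] v=[-2.6757]
Step 8: x=[7.0551] v=[-2.4688]
Step 9: x=[6.5282] v=[-2.1076]
Step 10: x=[6.1245] v=[-1.6147]
Step 11: x=[5.8693] v=[-1.0208]
Step 12: x=[5.7785] v=[-0.3631]
Step 13: x=[5.8578] v=[0.3173]
First v>=0 after going negative at step 13, time=3.2500

Answer: 3.2500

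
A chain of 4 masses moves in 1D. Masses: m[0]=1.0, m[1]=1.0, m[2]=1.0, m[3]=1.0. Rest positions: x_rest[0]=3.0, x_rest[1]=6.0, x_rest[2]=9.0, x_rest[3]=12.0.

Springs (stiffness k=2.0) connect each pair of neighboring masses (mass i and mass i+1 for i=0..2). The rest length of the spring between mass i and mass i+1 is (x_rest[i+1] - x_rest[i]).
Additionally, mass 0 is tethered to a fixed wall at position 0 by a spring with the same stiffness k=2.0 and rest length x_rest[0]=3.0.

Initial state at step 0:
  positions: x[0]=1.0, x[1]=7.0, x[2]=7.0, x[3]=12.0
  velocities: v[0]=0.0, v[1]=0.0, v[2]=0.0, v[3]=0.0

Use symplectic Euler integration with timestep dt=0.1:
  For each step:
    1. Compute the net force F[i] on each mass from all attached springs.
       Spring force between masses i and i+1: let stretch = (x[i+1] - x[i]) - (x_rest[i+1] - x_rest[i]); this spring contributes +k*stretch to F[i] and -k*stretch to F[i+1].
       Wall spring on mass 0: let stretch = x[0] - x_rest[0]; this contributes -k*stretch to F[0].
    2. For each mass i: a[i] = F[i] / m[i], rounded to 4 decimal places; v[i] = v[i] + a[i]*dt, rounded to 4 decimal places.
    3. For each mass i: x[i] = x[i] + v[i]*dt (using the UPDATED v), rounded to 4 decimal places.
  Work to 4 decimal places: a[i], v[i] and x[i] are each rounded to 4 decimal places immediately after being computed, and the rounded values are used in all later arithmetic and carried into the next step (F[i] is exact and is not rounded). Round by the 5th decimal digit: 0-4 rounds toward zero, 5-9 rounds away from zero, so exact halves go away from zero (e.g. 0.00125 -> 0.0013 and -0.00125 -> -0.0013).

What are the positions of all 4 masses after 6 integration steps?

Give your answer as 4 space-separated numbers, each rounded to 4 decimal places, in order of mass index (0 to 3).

Answer: 2.6869 5.0455 8.6380 11.3398

Derivation:
Step 0: x=[1.0000 7.0000 7.0000 12.0000] v=[0.0000 0.0000 0.0000 0.0000]
Step 1: x=[1.1000 6.8800 7.1000 11.9600] v=[1.0000 -1.2000 1.0000 -0.4000]
Step 2: x=[1.2936 6.6488 7.2928 11.8828] v=[1.9360 -2.3120 1.9280 -0.7720]
Step 3: x=[1.5684 6.3234 7.5645 11.7738] v=[2.7483 -3.2542 2.7172 -1.0900]
Step 4: x=[1.9070 5.9277 7.8956 11.6406] v=[3.3856 -3.9570 3.3108 -1.3319]
Step 5: x=[2.2878 5.4909 8.2622 11.4925] v=[3.8083 -4.3676 3.6662 -1.4809]
Step 6: x=[2.6869 5.0455 8.6380 11.3398] v=[3.9914 -4.4540 3.7580 -1.5270]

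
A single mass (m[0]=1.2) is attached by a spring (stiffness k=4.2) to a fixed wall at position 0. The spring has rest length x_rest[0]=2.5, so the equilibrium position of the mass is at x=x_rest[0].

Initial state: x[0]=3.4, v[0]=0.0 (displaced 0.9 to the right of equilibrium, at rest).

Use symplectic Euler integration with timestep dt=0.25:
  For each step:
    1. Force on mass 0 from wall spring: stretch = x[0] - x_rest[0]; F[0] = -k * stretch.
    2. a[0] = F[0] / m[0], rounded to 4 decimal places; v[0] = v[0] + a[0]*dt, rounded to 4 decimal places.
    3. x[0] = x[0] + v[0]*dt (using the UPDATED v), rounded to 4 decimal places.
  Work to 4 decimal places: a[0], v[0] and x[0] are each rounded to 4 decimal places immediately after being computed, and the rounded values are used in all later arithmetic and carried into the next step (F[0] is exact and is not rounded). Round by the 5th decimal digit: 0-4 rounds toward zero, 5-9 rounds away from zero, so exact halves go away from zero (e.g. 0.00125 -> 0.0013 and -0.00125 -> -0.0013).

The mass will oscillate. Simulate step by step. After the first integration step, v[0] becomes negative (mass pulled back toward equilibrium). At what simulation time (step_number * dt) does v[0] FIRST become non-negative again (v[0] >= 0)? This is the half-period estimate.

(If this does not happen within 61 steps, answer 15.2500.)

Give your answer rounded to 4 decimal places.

Answer: 1.7500

Derivation:
Step 0: x=[3.4000] v=[0.0000]
Step 1: x=[3.2031] v=[-0.7875]
Step 2: x=[2.8524] v=[-1.4027]
Step 3: x=[2.4246] v=[-1.7111]
Step 4: x=[2.0133] v=[-1.6451]
Step 5: x=[1.7085] v=[-1.2192]
Step 6: x=[1.5769] v=[-0.5266]
Step 7: x=[1.6472] v=[0.2811]
First v>=0 after going negative at step 7, time=1.7500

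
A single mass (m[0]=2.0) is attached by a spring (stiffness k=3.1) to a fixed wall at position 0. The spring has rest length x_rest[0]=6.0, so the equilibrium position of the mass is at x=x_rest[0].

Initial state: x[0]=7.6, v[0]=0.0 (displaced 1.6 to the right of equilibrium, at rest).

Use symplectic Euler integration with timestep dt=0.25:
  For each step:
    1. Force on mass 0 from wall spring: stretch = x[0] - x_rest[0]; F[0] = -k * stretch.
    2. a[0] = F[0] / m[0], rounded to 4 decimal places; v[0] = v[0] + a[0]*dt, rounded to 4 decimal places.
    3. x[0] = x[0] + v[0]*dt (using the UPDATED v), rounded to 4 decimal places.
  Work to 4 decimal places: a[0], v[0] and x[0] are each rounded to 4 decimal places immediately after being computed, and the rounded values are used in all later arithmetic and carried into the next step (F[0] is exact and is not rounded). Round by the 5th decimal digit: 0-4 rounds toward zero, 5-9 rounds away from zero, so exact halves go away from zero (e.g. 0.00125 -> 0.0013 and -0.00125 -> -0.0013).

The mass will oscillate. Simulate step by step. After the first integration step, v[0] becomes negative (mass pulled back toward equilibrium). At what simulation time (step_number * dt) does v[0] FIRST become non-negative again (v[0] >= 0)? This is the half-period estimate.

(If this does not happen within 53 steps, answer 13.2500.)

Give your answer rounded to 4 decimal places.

Answer: 2.7500

Derivation:
Step 0: x=[7.6000] v=[0.0000]
Step 1: x=[7.4450] v=[-0.6200]
Step 2: x=[7.1500] v=[-1.1800]
Step 3: x=[6.7436] v=[-1.6256]
Step 4: x=[6.2652] v=[-1.9138]
Step 5: x=[5.7611] v=[-2.0166]
Step 6: x=[5.2801] v=[-1.9240]
Step 7: x=[4.8688] v=[-1.6451]
Step 8: x=[4.5671] v=[-1.2068]
Step 9: x=[4.4042] v=[-0.6516]
Step 10: x=[4.3959] v=[-0.0332]
Step 11: x=[4.5430] v=[0.5884]
First v>=0 after going negative at step 11, time=2.7500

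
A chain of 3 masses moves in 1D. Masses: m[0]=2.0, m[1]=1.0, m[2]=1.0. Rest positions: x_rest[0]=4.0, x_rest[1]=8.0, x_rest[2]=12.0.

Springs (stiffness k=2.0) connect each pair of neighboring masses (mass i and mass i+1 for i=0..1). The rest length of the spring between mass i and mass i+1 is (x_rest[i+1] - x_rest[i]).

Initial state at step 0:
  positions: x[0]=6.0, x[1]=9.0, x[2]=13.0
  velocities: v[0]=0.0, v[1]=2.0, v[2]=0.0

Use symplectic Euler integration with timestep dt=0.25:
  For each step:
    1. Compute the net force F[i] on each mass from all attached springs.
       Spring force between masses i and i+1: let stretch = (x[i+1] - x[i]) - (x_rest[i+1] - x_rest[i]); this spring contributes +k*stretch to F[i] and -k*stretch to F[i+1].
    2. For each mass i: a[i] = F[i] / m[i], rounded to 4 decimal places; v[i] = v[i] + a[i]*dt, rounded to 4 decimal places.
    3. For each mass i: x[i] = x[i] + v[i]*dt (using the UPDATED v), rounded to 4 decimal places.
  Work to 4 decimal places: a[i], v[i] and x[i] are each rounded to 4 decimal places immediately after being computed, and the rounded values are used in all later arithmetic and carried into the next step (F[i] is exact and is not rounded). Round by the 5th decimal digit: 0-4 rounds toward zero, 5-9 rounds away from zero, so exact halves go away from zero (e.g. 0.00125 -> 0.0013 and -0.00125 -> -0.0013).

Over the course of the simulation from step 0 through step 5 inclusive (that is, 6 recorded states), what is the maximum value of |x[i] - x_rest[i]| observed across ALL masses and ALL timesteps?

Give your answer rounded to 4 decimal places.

Answer: 2.7448

Derivation:
Step 0: x=[6.0000 9.0000 13.0000] v=[0.0000 2.0000 0.0000]
Step 1: x=[5.9375 9.6250 13.0000] v=[-0.2500 2.5000 0.0000]
Step 2: x=[5.8555 10.2110 13.0781] v=[-0.3281 2.3438 0.3125]
Step 3: x=[5.7957 10.6109 13.2979] v=[-0.2392 1.5996 0.8790]
Step 4: x=[5.7869 10.7448 13.6818] v=[-0.0354 0.5355 1.5355]
Step 5: x=[5.8379 10.6261 14.1986] v=[0.2041 -0.4750 2.0670]
Max displacement = 2.7448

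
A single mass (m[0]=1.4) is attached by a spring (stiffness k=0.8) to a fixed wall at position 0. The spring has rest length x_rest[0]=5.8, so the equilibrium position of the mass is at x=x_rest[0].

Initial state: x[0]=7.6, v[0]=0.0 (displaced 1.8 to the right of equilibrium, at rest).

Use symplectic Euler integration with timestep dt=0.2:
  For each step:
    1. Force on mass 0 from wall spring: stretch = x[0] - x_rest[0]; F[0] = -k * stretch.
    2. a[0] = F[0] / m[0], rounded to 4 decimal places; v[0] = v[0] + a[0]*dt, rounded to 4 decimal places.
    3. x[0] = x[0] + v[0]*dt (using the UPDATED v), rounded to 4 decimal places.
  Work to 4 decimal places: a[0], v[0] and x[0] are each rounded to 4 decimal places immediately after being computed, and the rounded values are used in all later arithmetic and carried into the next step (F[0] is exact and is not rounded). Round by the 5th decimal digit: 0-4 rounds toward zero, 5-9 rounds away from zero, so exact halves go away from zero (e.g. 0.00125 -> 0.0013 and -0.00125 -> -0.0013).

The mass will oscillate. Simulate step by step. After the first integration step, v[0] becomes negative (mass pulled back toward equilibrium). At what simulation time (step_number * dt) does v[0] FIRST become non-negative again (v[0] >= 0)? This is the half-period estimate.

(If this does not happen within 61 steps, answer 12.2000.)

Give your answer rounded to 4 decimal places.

Step 0: x=[7.6000] v=[0.0000]
Step 1: x=[7.5589] v=[-0.2057]
Step 2: x=[7.4776] v=[-0.4067]
Step 3: x=[7.3579] v=[-0.5984]
Step 4: x=[7.2026] v=[-0.7764]
Step 5: x=[7.0153] v=[-0.9367]
Step 6: x=[6.8002] v=[-1.0756]
Step 7: x=[6.5622] v=[-1.1899]
Step 8: x=[6.3068] v=[-1.2770]
Step 9: x=[6.0398] v=[-1.3349]
Step 10: x=[5.7673] v=[-1.3623]
Step 11: x=[5.4956] v=[-1.3586]
Step 12: x=[5.2308] v=[-1.3238]
Step 13: x=[4.9791] v=[-1.2587]
Step 14: x=[4.7461] v=[-1.1649]
Step 15: x=[4.5372] v=[-1.0445]
Step 16: x=[4.3572] v=[-0.9002]
Step 17: x=[4.2101] v=[-0.7353]
Step 18: x=[4.0994] v=[-0.5536]
Step 19: x=[4.0276] v=[-0.3592]
Step 20: x=[3.9963] v=[-0.1566]
Step 21: x=[4.0062] v=[0.0495]
First v>=0 after going negative at step 21, time=4.2000

Answer: 4.2000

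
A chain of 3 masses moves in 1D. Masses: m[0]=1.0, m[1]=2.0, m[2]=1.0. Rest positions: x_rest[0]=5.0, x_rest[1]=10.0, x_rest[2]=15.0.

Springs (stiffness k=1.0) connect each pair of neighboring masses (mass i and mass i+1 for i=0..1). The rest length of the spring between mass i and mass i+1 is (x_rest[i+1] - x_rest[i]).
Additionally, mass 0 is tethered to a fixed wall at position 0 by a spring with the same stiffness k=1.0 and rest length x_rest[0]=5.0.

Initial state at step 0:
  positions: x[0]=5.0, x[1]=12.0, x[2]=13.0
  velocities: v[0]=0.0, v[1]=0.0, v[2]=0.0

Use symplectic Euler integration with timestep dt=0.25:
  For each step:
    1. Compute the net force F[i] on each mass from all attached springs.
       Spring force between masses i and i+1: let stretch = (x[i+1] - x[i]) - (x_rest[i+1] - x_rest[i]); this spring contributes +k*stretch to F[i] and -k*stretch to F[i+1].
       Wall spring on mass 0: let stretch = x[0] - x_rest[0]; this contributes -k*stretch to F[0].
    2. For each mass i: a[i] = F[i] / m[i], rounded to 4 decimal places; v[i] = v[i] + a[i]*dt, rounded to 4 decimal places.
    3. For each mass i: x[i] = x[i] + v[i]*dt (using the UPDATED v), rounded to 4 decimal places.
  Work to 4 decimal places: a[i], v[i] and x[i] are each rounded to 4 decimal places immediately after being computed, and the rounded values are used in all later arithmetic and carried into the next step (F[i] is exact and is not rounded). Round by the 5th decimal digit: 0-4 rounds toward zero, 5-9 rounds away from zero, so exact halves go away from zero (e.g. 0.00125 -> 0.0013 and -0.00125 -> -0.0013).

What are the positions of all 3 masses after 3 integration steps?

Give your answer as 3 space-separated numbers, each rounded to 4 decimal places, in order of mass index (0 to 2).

Step 0: x=[5.0000 12.0000 13.0000] v=[0.0000 0.0000 0.0000]
Step 1: x=[5.1250 11.8125 13.2500] v=[0.5000 -0.7500 1.0000]
Step 2: x=[5.3477 11.4609 13.7227] v=[0.8906 -1.4063 1.8906]
Step 3: x=[5.6182 10.9890 14.3665] v=[1.0820 -1.8877 2.5752]

Answer: 5.6182 10.9890 14.3665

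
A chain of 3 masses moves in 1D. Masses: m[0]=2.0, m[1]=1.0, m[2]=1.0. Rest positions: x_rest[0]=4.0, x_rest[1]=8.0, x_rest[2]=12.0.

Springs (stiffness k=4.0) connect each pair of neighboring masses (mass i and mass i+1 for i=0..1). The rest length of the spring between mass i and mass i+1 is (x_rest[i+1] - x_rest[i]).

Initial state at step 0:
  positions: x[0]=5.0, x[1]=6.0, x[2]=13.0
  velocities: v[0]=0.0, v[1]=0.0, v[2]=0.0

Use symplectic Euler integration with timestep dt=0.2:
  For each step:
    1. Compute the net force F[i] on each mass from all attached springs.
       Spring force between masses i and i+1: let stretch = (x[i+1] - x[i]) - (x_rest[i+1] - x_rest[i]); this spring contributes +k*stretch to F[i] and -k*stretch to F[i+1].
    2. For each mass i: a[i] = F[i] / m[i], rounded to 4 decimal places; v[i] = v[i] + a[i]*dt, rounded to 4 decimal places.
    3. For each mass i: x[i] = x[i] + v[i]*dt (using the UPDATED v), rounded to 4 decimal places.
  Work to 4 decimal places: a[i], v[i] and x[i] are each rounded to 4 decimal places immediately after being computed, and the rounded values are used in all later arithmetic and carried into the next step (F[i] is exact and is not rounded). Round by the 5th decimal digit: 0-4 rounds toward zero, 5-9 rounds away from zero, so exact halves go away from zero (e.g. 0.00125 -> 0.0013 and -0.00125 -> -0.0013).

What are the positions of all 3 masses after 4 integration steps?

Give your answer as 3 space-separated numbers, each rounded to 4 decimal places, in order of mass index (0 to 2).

Answer: 3.7680 10.4924 10.9716

Derivation:
Step 0: x=[5.0000 6.0000 13.0000] v=[0.0000 0.0000 0.0000]
Step 1: x=[4.7600 6.9600 12.5200] v=[-1.2000 4.8000 -2.4000]
Step 2: x=[4.3760 8.4576 11.7904] v=[-1.9200 7.4880 -3.6480]
Step 3: x=[3.9985 9.8354 11.1676] v=[-1.8874 6.8890 -3.1142]
Step 4: x=[3.7680 10.4924 10.9716] v=[-1.1526 3.2852 -0.9800]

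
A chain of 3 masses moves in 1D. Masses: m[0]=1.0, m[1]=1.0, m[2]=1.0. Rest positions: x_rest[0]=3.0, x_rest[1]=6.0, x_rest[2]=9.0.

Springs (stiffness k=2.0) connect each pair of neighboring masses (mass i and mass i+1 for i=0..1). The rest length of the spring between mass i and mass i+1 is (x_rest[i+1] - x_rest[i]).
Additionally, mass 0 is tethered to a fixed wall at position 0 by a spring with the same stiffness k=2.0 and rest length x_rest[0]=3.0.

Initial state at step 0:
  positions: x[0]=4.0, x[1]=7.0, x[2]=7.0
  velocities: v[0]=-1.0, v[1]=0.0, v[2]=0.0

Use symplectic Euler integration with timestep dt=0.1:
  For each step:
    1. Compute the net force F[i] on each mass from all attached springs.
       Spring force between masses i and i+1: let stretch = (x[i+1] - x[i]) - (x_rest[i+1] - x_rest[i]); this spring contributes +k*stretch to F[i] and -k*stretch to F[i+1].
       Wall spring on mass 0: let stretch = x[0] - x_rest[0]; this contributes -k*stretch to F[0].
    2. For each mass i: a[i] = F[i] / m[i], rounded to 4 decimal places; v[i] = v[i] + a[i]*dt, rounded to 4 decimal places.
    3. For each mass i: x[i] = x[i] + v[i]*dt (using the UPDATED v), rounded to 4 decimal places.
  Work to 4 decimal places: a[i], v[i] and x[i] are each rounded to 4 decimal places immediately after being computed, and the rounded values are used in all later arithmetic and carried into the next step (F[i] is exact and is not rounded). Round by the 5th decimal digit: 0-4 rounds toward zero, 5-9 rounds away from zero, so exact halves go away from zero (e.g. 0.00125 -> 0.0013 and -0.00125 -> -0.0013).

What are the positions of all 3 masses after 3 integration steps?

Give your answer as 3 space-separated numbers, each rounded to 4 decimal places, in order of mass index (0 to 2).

Answer: 3.5939 6.6480 7.3481

Derivation:
Step 0: x=[4.0000 7.0000 7.0000] v=[-1.0000 0.0000 0.0000]
Step 1: x=[3.8800 6.9400 7.0600] v=[-1.2000 -0.6000 0.6000]
Step 2: x=[3.7436 6.8212 7.1776] v=[-1.3640 -1.1880 1.1760]
Step 3: x=[3.5939 6.6480 7.3481] v=[-1.4972 -1.7322 1.7047]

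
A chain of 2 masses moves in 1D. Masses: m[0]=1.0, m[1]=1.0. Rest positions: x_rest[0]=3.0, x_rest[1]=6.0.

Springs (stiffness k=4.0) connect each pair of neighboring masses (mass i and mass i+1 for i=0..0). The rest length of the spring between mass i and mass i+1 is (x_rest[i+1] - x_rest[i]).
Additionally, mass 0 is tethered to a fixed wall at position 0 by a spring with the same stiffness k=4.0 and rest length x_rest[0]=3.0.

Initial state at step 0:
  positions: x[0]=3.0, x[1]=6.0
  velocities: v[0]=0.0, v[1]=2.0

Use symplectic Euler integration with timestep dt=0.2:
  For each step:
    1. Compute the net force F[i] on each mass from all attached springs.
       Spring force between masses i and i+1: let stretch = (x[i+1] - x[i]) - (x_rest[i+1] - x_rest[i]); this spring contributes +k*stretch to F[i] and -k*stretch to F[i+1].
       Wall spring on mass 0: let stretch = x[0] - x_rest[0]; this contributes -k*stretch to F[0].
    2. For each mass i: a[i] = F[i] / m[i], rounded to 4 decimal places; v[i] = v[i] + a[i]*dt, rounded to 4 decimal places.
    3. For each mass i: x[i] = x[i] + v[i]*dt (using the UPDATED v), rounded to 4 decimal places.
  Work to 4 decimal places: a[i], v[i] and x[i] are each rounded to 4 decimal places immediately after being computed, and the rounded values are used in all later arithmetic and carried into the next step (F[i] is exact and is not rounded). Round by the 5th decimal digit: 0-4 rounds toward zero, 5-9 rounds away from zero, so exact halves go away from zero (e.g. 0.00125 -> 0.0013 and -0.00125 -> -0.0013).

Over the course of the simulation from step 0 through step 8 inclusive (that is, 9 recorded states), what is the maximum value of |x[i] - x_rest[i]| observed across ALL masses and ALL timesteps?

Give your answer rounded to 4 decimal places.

Step 0: x=[3.0000 6.0000] v=[0.0000 2.0000]
Step 1: x=[3.0000 6.4000] v=[0.0000 2.0000]
Step 2: x=[3.0640 6.7360] v=[0.3200 1.6800]
Step 3: x=[3.2253 6.9645] v=[0.8064 1.1424]
Step 4: x=[3.4688 7.0747] v=[1.2175 0.5510]
Step 5: x=[3.7342 7.0880] v=[1.3272 0.0663]
Step 6: x=[3.9388 7.0447] v=[1.0229 -0.2167]
Step 7: x=[4.0101 6.9844] v=[0.3566 -0.3014]
Step 8: x=[3.9157 6.9282] v=[-0.4720 -0.2808]
Max displacement = 1.0880

Answer: 1.0880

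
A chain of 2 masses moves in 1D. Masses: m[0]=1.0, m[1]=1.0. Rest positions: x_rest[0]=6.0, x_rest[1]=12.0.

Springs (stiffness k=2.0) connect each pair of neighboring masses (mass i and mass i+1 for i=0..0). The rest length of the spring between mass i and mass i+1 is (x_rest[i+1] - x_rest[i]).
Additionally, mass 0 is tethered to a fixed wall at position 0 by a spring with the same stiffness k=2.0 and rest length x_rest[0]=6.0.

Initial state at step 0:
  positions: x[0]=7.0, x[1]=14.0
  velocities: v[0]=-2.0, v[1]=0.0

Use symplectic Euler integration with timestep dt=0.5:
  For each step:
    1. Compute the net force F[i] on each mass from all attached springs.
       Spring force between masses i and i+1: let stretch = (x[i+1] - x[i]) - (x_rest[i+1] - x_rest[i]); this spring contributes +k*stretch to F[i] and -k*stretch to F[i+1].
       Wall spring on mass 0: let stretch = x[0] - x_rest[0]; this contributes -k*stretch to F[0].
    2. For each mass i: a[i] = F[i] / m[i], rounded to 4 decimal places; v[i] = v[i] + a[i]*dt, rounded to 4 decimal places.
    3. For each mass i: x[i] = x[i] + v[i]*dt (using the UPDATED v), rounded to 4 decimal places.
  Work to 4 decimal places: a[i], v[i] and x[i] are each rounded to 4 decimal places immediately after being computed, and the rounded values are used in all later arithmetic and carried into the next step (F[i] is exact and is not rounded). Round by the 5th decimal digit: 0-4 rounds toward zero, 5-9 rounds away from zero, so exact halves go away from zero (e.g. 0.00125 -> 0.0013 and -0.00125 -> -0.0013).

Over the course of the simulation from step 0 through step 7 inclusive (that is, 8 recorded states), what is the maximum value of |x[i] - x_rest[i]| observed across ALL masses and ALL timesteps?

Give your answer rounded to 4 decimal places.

Step 0: x=[7.0000 14.0000] v=[-2.0000 0.0000]
Step 1: x=[6.0000 13.5000] v=[-2.0000 -1.0000]
Step 2: x=[5.7500 12.2500] v=[-0.5000 -2.5000]
Step 3: x=[5.8750 10.7500] v=[0.2500 -3.0000]
Step 4: x=[5.5000 9.8125] v=[-0.7500 -1.8750]
Step 5: x=[4.5313 9.7188] v=[-1.9375 -0.1875]
Step 6: x=[3.8907 10.0313] v=[-1.2813 0.6250]
Step 7: x=[4.3750 10.2735] v=[0.9686 0.4844]
Max displacement = 2.2812

Answer: 2.2812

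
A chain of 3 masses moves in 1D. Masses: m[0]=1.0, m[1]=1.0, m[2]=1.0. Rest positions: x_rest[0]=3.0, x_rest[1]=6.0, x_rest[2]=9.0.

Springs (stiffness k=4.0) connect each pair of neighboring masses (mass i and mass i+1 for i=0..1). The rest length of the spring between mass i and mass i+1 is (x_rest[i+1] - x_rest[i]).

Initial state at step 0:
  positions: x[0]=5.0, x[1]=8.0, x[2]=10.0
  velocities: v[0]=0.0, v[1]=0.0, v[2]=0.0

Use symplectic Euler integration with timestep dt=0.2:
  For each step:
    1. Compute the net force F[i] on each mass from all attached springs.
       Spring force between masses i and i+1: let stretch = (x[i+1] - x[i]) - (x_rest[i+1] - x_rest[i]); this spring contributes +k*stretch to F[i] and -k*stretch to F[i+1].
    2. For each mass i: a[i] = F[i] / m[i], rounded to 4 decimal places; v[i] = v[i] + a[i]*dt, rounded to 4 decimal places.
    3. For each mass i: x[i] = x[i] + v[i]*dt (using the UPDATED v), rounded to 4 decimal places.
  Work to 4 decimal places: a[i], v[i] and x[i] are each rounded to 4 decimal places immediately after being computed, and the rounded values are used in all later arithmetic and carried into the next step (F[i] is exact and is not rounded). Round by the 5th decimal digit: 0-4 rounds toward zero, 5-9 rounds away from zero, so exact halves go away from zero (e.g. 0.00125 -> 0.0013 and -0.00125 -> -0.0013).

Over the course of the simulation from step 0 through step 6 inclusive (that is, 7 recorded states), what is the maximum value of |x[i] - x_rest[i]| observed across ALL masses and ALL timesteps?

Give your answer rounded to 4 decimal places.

Step 0: x=[5.0000 8.0000 10.0000] v=[0.0000 0.0000 0.0000]
Step 1: x=[5.0000 7.8400 10.1600] v=[0.0000 -0.8000 0.8000]
Step 2: x=[4.9744 7.5968 10.4288] v=[-0.1280 -1.2160 1.3440]
Step 3: x=[4.8884 7.3871 10.7245] v=[-0.4301 -1.0483 1.4784]
Step 4: x=[4.7222 7.3116 10.9662] v=[-0.8311 -0.3773 1.2085]
Step 5: x=[4.4903 7.4066 11.1032] v=[-1.1596 0.4749 0.6848]
Step 6: x=[4.2450 7.6264 11.1287] v=[-1.2266 1.0991 0.1275]
Max displacement = 2.1287

Answer: 2.1287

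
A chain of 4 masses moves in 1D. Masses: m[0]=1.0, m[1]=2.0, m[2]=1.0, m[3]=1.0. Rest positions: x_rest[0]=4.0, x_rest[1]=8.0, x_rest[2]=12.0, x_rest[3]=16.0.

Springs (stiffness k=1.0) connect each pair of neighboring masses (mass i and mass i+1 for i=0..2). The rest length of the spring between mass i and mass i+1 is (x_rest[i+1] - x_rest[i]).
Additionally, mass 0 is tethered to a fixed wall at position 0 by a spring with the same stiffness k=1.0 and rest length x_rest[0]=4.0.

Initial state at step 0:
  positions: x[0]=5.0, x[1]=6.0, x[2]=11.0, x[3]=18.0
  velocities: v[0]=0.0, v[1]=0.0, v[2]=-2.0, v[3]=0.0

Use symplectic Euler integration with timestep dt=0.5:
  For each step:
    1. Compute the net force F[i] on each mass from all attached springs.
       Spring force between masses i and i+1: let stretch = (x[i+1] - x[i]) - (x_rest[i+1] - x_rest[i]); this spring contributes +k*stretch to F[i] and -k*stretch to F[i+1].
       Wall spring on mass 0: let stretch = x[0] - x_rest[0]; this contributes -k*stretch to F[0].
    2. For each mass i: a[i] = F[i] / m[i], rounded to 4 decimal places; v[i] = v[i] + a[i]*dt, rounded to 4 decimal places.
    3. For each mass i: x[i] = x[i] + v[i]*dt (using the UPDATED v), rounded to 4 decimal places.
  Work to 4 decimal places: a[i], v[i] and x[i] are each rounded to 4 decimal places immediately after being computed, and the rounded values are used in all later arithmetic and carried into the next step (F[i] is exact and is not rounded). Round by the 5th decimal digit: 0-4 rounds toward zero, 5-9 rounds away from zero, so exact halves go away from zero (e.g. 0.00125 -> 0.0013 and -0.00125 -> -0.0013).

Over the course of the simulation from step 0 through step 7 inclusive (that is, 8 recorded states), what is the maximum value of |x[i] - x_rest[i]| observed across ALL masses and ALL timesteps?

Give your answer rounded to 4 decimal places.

Step 0: x=[5.0000 6.0000 11.0000 18.0000] v=[0.0000 0.0000 -2.0000 0.0000]
Step 1: x=[4.0000 6.5000 10.5000 17.2500] v=[-2.0000 1.0000 -1.0000 -1.5000]
Step 2: x=[2.6250 7.1875 10.6875 15.8125] v=[-2.7500 1.3750 0.3750 -2.8750]
Step 3: x=[1.7344 7.7422 11.2813 14.0938] v=[-1.7813 1.1094 1.1875 -3.4375]
Step 4: x=[1.9121 7.9883 11.6934 12.6719] v=[0.3554 0.4922 0.8242 -2.8438]
Step 5: x=[3.1309 7.9380 11.4239 12.0054] v=[2.4375 -0.1006 -0.5391 -1.3331]
Step 6: x=[4.7687 7.7226 10.4283 12.1935] v=[3.2756 -0.4309 -1.9913 0.3762]
Step 7: x=[5.9528 7.4761 9.1975 12.9403] v=[2.3682 -0.4930 -2.4616 1.4936]
Max displacement = 3.9946

Answer: 3.9946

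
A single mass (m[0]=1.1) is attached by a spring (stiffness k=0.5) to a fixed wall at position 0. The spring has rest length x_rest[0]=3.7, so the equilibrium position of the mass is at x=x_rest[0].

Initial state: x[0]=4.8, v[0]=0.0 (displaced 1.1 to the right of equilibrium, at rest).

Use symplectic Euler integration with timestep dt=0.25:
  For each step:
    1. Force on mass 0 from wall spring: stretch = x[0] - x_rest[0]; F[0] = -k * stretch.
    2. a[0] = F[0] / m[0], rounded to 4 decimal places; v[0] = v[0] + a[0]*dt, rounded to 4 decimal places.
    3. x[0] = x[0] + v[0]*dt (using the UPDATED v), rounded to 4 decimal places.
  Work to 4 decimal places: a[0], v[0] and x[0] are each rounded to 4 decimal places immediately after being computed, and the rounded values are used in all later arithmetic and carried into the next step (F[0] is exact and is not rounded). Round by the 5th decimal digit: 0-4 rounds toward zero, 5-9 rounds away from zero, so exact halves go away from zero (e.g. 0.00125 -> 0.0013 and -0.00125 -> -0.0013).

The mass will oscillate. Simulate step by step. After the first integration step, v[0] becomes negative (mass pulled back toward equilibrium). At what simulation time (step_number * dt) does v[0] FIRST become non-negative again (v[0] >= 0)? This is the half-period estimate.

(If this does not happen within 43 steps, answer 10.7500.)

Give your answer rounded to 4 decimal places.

Answer: 4.7500

Derivation:
Step 0: x=[4.8000] v=[0.0000]
Step 1: x=[4.7688] v=[-0.1250]
Step 2: x=[4.7072] v=[-0.2465]
Step 3: x=[4.6170] v=[-0.3610]
Step 4: x=[4.5007] v=[-0.4652]
Step 5: x=[4.3617] v=[-0.5562]
Step 6: x=[4.2039] v=[-0.6314]
Step 7: x=[4.0317] v=[-0.6887]
Step 8: x=[3.8501] v=[-0.7264]
Step 9: x=[3.6642] v=[-0.7435]
Step 10: x=[3.4794] v=[-0.7394]
Step 11: x=[3.3008] v=[-0.7143]
Step 12: x=[3.1336] v=[-0.6689]
Step 13: x=[2.9825] v=[-0.6045]
Step 14: x=[2.8518] v=[-0.5230]
Step 15: x=[2.7452] v=[-0.4266]
Step 16: x=[2.6657] v=[-0.3181]
Step 17: x=[2.6156] v=[-0.2006]
Step 18: x=[2.5963] v=[-0.0774]
Step 19: x=[2.6083] v=[0.0480]
First v>=0 after going negative at step 19, time=4.7500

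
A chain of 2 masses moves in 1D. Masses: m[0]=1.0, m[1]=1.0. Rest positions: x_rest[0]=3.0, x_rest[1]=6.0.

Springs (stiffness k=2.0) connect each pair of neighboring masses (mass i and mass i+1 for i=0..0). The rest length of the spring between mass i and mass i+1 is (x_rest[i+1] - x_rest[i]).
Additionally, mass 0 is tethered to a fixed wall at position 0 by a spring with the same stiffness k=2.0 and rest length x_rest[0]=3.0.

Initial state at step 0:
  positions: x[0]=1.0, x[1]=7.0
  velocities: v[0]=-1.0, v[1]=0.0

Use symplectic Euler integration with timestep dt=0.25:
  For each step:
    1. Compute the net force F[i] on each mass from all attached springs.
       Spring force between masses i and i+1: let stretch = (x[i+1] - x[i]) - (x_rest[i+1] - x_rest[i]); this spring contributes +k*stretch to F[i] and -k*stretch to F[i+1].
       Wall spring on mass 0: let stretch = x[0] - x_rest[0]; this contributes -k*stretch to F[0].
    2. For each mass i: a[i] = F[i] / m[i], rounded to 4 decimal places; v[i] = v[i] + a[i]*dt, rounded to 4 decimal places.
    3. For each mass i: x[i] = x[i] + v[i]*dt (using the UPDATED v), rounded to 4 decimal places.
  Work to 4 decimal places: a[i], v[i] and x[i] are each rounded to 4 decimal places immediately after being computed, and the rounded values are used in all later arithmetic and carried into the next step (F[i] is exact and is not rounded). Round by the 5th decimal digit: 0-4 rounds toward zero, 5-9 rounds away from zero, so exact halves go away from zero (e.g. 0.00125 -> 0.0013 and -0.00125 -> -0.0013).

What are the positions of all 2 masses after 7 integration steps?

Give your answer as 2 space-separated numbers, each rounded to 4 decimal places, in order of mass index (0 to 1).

Answer: 3.6508 4.9040

Derivation:
Step 0: x=[1.0000 7.0000] v=[-1.0000 0.0000]
Step 1: x=[1.3750 6.6250] v=[1.5000 -1.5000]
Step 2: x=[2.2344 5.9688] v=[3.4375 -2.6250]
Step 3: x=[3.2813 5.2208] v=[4.1875 -2.9922]
Step 4: x=[4.1605 4.6053] v=[3.5166 -2.4620]
Step 5: x=[4.5752 4.3092] v=[1.6588 -1.1844]
Step 6: x=[4.3848 4.4214] v=[-0.7618 0.4486]
Step 7: x=[3.6508 4.9040] v=[-2.9359 1.9303]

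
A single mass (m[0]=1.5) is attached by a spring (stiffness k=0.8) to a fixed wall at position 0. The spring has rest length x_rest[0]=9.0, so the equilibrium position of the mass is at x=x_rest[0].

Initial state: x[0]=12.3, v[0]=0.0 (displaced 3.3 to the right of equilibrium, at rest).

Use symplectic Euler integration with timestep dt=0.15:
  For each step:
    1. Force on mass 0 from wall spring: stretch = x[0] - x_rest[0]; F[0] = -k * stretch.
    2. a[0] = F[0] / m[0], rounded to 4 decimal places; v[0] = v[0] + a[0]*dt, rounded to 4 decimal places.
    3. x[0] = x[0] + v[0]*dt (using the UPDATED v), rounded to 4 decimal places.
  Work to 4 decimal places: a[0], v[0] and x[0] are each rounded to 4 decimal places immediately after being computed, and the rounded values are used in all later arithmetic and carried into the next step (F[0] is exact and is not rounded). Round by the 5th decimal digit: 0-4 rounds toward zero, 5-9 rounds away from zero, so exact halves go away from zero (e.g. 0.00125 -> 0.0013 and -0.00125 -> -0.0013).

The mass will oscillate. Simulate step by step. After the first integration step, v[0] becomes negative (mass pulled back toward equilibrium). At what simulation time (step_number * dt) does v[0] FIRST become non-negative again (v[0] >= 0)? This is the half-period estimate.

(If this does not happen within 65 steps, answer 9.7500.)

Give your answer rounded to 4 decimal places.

Step 0: x=[12.3000] v=[0.0000]
Step 1: x=[12.2604] v=[-0.2640]
Step 2: x=[12.1817] v=[-0.5248]
Step 3: x=[12.0648] v=[-0.7793]
Step 4: x=[11.9111] v=[-1.0245]
Step 5: x=[11.7225] v=[-1.2574]
Step 6: x=[11.5012] v=[-1.4752]
Step 7: x=[11.2499] v=[-1.6753]
Step 8: x=[10.9716] v=[-1.8553]
Step 9: x=[10.6697] v=[-2.0130]
Step 10: x=[10.3477] v=[-2.1466]
Step 11: x=[10.0095] v=[-2.2544]
Step 12: x=[9.6592] v=[-2.3352]
Step 13: x=[9.3010] v=[-2.3879]
Step 14: x=[8.9392] v=[-2.4120]
Step 15: x=[8.5781] v=[-2.4071]
Step 16: x=[8.2221] v=[-2.3734]
Step 17: x=[7.8754] v=[-2.3112]
Step 18: x=[7.5422] v=[-2.2212]
Step 19: x=[7.2265] v=[-2.1046]
Step 20: x=[6.9321] v=[-1.9627]
Step 21: x=[6.6625] v=[-1.7973]
Step 22: x=[6.4210] v=[-1.6103]
Step 23: x=[6.2104] v=[-1.4040]
Step 24: x=[6.0333] v=[-1.1808]
Step 25: x=[5.8918] v=[-0.9435]
Step 26: x=[5.7876] v=[-0.6948]
Step 27: x=[5.7219] v=[-0.4378]
Step 28: x=[5.6956] v=[-0.1756]
Step 29: x=[5.7089] v=[0.0887]
First v>=0 after going negative at step 29, time=4.3500

Answer: 4.3500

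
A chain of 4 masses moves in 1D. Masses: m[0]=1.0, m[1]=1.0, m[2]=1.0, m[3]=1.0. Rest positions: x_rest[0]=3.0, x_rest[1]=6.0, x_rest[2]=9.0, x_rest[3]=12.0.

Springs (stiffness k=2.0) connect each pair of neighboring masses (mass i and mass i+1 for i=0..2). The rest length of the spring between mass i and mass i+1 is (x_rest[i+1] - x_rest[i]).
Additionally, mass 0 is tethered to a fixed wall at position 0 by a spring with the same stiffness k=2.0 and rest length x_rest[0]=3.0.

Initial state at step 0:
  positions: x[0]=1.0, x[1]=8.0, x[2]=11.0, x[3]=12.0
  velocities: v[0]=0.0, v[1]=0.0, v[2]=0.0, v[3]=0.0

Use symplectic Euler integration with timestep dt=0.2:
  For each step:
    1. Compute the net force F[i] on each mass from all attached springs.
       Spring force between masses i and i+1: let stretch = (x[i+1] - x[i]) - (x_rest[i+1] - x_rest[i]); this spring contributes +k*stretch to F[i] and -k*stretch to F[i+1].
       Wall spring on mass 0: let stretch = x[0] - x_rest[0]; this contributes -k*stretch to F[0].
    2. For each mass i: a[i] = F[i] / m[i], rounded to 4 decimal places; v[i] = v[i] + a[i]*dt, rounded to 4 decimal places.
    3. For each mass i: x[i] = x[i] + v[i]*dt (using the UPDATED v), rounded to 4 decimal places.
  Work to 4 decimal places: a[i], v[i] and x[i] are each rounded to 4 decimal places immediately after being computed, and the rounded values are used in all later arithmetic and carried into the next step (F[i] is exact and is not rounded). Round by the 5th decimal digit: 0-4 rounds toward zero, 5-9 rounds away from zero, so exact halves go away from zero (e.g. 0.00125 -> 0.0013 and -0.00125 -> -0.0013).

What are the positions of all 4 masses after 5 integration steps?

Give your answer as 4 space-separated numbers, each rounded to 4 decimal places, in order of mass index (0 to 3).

Step 0: x=[1.0000 8.0000 11.0000 12.0000] v=[0.0000 0.0000 0.0000 0.0000]
Step 1: x=[1.4800 7.6800 10.8400 12.1600] v=[2.4000 -1.6000 -0.8000 0.8000]
Step 2: x=[2.3376 7.1168 10.5328 12.4544] v=[4.2880 -2.8160 -1.5360 1.4720]
Step 3: x=[3.3905 6.4445 10.1060 12.8351] v=[5.2646 -3.3613 -2.1338 1.9034]
Step 4: x=[4.4165 5.8208 9.6046 13.2375] v=[5.1300 -3.1183 -2.5068 2.0118]
Step 5: x=[5.2015 5.3875 9.0912 13.5892] v=[3.9251 -2.1665 -2.5672 1.7586]

Answer: 5.2015 5.3875 9.0912 13.5892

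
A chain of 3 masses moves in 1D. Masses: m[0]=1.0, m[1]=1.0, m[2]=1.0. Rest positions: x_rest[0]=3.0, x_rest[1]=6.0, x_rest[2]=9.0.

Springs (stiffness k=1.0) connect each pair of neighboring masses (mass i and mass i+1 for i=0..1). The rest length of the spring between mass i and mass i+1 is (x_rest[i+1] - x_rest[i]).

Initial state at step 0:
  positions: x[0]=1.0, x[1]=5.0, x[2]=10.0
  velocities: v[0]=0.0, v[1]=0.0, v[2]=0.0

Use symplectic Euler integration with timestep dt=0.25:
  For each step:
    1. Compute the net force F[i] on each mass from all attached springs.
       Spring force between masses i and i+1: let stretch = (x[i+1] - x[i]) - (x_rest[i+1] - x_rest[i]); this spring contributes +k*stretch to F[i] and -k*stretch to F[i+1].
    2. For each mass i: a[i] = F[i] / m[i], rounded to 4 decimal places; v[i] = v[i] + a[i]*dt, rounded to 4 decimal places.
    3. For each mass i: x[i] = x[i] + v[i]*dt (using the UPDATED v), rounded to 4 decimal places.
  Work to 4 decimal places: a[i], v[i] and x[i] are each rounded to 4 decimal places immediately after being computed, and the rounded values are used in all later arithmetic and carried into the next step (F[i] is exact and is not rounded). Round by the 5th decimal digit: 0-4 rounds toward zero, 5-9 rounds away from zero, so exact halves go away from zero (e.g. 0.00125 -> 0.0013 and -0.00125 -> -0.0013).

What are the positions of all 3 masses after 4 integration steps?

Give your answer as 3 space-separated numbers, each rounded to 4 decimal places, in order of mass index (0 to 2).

Step 0: x=[1.0000 5.0000 10.0000] v=[0.0000 0.0000 0.0000]
Step 1: x=[1.0625 5.0625 9.8750] v=[0.2500 0.2500 -0.5000]
Step 2: x=[1.1875 5.1758 9.6367] v=[0.5000 0.4531 -0.9531]
Step 3: x=[1.3743 5.3186 9.3071] v=[0.7471 0.5713 -1.3183]
Step 4: x=[1.6201 5.4642 8.9158] v=[0.9832 0.5824 -1.5654]

Answer: 1.6201 5.4642 8.9158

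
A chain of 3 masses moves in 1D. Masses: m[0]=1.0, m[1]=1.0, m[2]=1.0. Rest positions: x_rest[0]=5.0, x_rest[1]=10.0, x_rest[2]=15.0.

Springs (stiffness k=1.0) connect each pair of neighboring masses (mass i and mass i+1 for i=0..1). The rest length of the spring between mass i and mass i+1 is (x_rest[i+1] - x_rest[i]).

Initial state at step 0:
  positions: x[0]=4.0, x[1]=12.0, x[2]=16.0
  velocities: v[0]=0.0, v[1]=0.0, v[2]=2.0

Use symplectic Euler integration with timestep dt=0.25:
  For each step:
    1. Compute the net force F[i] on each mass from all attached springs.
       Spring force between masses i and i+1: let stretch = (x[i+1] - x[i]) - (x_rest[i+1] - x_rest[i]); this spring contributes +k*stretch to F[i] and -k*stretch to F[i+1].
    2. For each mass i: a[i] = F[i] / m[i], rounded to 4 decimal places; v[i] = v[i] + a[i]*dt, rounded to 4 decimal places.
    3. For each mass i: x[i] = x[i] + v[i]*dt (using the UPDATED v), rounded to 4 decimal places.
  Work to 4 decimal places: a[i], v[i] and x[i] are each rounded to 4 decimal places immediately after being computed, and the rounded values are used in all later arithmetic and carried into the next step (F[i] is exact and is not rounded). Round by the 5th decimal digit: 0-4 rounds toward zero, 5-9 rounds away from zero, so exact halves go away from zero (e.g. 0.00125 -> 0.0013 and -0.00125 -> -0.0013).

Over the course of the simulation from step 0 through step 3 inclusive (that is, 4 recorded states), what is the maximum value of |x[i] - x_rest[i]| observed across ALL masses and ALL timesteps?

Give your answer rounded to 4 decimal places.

Answer: 2.6604

Derivation:
Step 0: x=[4.0000 12.0000 16.0000] v=[0.0000 0.0000 2.0000]
Step 1: x=[4.1875 11.7500 16.5625] v=[0.7500 -1.0000 2.2500]
Step 2: x=[4.5352 11.3281 17.1367] v=[1.3906 -1.6875 2.2969]
Step 3: x=[4.9949 10.8447 17.6604] v=[1.8388 -1.9336 2.0948]
Max displacement = 2.6604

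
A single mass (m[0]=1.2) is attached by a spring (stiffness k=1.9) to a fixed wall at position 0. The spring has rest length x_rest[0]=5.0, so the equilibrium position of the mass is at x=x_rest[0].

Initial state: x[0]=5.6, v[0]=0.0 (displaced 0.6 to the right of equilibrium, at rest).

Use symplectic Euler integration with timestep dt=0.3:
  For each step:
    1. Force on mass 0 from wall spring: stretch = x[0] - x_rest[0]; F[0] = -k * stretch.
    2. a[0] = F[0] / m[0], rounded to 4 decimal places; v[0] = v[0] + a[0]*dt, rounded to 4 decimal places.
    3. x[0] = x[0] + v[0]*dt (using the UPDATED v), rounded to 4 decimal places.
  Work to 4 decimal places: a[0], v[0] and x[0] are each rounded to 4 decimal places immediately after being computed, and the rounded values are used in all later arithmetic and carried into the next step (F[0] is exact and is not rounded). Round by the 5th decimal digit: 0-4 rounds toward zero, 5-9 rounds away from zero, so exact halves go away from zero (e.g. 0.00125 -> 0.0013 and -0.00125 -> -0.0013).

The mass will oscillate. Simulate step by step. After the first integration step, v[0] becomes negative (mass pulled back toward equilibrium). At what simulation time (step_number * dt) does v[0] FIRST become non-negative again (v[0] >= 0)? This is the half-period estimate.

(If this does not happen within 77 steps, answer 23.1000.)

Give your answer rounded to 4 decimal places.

Step 0: x=[5.6000] v=[0.0000]
Step 1: x=[5.5145] v=[-0.2850]
Step 2: x=[5.3557] v=[-0.5294]
Step 3: x=[5.1462] v=[-0.6984]
Step 4: x=[4.9158] v=[-0.7679]
Step 5: x=[4.6974] v=[-0.7279]
Step 6: x=[4.5221] v=[-0.5842]
Step 7: x=[4.4149] v=[-0.3572]
Step 8: x=[4.3911] v=[-0.0793]
Step 9: x=[4.4541] v=[0.2099]
First v>=0 after going negative at step 9, time=2.7000

Answer: 2.7000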